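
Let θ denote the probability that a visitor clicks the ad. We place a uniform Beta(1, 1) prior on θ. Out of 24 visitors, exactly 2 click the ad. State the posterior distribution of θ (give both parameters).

Posterior: Beta(3, 23)

Observing 2 successes and 22 failures updates Beta(1, 1) by adding the success and failure counts to the two shape parameters: α = 1+2 = 3, β = 1+22 = 23.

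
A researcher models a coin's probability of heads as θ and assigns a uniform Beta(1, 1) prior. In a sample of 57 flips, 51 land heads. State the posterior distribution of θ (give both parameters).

Posterior: Beta(52, 7)

The binomial likelihood is conjugate to the Beta prior: with 51 successes and 6 failures, the posterior is Beta(1+51, 1+6) = Beta(52, 7).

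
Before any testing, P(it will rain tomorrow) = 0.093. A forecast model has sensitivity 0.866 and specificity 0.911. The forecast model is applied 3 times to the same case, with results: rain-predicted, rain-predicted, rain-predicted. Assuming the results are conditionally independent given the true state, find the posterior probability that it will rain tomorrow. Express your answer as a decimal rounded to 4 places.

Posterior P(H) ≈ 0.9895

With H the event that it will rain tomorrow, the joint likelihood of the observed sequence is P(data|H) = 0.866·0.866·0.866 = 0.64946 and P(data|¬H) = 0.089·0.089·0.089 = 0.00070497.
Bayes: P(H|data) = 0.093·0.64946 / (0.093·0.64946 + 0.907·0.00070497) = 0.060400/0.061039 = 0.9895.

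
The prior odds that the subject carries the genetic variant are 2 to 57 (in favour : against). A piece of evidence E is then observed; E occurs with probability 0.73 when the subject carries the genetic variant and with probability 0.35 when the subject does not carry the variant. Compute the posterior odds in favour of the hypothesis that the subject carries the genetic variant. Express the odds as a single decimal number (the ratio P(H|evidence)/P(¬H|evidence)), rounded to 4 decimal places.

Posterior odds ≈ 0.0732

Prior odds = 2/57 = 0.035088. In log-odds, ln(0.035088) = -3.3499.
Add log likelihood ratio: ln(2.0857) = 0.73511.
Posterior log-odds = -2.6148, so posterior odds = exp(-2.6148) = 0.073183.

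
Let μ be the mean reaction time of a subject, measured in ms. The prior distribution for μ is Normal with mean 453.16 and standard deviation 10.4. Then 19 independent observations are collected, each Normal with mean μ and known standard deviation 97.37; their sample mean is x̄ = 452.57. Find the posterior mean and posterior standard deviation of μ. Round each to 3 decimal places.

Posterior mean ≈ 453.055; posterior SD ≈ 9.428

With known σ, the Normal prior is conjugate. Weight on the data is w = (n/σ²)/(n/σ² + 1/τ₀²) = 0.00200403/(0.00200403+0.00924556) = 0.17814.
Posterior mean = w·x̄ + (1−w)·μ₀ = 0.17814·452.57 + 0.82186·453.16 = 453.055. Posterior variance = 1/(0.00200403+0.00924556) = 88.8921, so SD = 9.428.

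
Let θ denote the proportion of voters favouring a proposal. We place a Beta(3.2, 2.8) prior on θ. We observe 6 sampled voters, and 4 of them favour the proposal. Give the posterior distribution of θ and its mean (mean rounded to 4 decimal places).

Posterior: Beta(7.2, 4.8); mean ≈ 0.6000

Observing 4 successes and 2 failures updates Beta(3.2, 2.8) by adding the success and failure counts to the two shape parameters: α = 3.2+4 = 7.2, β = 2.8+2 = 4.8.
E[θ | data] = 7.2/(7.2+4.8) = 0.6000.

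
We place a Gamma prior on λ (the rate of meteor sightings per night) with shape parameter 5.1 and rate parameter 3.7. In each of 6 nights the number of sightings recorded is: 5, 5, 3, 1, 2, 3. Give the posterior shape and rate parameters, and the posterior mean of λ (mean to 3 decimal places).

Posterior: Gamma(shape=24.1, rate=9.7); mean ≈ 2.485

The Poisson likelihood adds the total count to the shape and the number of exposure periods to the rate. Here ∑xᵢ = 19 and n = 6, so shape 5.1→24.1 and rate 3.7→9.7.
E[λ | data] = 24.1/9.7 = 2.485.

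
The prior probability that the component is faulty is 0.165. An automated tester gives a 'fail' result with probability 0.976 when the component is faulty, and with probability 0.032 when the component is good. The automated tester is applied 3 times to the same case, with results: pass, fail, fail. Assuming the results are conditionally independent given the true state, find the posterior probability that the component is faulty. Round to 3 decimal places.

Posterior P(H) ≈ 0.820

With H the event that the component is faulty, the joint likelihood of the observed sequence is P(data|H) = 0.024·0.976·0.976 = 0.022862 and P(data|¬H) = 0.968·0.032·0.032 = 0.00099123.
Bayes: P(H|data) = 0.165·0.022862 / (0.165·0.022862 + 0.835·0.00099123) = 0.0037722/0.0045999 = 0.8201.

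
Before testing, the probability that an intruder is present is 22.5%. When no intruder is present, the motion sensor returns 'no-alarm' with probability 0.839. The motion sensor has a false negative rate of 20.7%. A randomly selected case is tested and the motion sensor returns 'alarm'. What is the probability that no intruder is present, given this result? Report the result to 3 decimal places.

P(¬H | E) ≈ 0.412

Let H be the event that an intruder is present. P(H) = 0.225, so P(¬H) = 0.775. With E the 'alarm' result, P(E|H) = 0.793 and P(E|¬H) = 0.161.
P(E) = 0.793·0.225 + 0.161·0.775 = 0.17843 + 0.12478 = 0.30320.
By Bayes' theorem, P(H|E) = 0.17843 / 0.30320 = 0.588. Hence P(¬H|E) = 1 − 0.588 = 0.412.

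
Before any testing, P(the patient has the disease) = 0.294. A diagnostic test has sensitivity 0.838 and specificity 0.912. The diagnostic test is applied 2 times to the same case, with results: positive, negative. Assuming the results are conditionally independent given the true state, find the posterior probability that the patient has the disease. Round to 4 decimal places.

With H the event that the patient has the disease, the joint likelihood of the observed sequence is P(data|H) = 0.838·0.162 = 0.13576 and P(data|¬H) = 0.088·0.912 = 0.080256.
Bayes: P(H|data) = 0.294·0.13576 / (0.294·0.13576 + 0.706·0.080256) = 0.039912/0.096573 = 0.4133.

Posterior P(H) ≈ 0.4133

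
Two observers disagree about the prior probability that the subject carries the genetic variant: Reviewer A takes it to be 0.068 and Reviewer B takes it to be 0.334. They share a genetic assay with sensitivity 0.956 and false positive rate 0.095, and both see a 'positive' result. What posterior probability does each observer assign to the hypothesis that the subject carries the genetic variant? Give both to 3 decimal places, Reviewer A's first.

The likelihood ratio for a 'positive' result is 0.956/0.095 = 10.063.
Reviewer A: prior odds 0.068/0.932 = 0.072961; posterior odds 0.73422; posterior probability 0.423.
Reviewer B: prior odds 0.334/0.666 = 0.50150; posterior odds 5.0467; posterior probability 0.835.

Reviewer A: 0.423; Reviewer B: 0.835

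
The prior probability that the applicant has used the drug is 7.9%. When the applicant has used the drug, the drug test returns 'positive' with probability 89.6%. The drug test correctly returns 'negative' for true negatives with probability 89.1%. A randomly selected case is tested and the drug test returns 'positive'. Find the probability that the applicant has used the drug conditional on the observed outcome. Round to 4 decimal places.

P(H | E) ≈ 0.4135

Write H for 'the applicant has used the drug'. Prior odds H:¬H = 0.079/0.921 = 0.085776. For the 'positive' outcome, the likelihood ratio is 0.896/0.109 = 8.2202.
Posterior odds = 0.085776 × 8.2202 = 0.70510, so P(H|E) = 0.70510/(1+0.70510) = 0.4135.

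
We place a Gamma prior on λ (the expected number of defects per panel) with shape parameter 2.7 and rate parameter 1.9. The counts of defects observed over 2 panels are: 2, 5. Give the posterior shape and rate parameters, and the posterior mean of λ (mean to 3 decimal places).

Posterior: Gamma(shape=9.7, rate=3.9); mean ≈ 2.487

Total count ∑xᵢ = 7 over n = 2 panels.
Gamma is conjugate to the Poisson likelihood: posterior is Gamma(shape = 2.7+7 = 9.7, rate = 1.9+2 = 3.9).
E[λ | data] = 9.7/3.9 = 2.487.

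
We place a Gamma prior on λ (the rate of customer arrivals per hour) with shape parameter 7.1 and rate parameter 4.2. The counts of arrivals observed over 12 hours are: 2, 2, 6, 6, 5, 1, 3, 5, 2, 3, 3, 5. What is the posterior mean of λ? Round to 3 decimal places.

The Poisson likelihood adds the total count to the shape and the number of exposure periods to the rate. Here ∑xᵢ = 43 and n = 12, so shape 7.1→50.1 and rate 4.2→16.2.
E[λ | data] = 50.1/16.2 = 3.093.

Posterior mean ≈ 3.093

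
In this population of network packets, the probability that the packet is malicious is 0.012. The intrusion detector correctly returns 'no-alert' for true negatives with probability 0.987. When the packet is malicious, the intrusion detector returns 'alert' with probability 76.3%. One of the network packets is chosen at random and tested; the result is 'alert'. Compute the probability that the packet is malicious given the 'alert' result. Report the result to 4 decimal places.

Let H be the event that the packet is malicious. P(H) = 0.012, so P(¬H) = 0.988. With E the 'alert' result, P(E|H) = 0.763 and P(E|¬H) = 0.013.
P(E) = 0.763·0.012 + 0.013·0.988 = 0.0091560 + 0.012844 = 0.022000.
By Bayes' theorem, P(H|E) = 0.0091560 / 0.022000 = 0.4162.

P(H | E) ≈ 0.4162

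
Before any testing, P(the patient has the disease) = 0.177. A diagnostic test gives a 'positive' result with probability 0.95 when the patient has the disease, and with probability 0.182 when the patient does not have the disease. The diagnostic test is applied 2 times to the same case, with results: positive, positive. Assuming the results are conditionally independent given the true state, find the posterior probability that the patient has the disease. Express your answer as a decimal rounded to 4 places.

With H the event that the patient has the disease, the joint likelihood of the observed sequence is P(data|H) = 0.95·0.95 = 0.90250 and P(data|¬H) = 0.182·0.182 = 0.033124.
Bayes: P(H|data) = 0.177·0.90250 / (0.177·0.90250 + 0.823·0.033124) = 0.15974/0.18700 = 0.8542.

Posterior P(H) ≈ 0.8542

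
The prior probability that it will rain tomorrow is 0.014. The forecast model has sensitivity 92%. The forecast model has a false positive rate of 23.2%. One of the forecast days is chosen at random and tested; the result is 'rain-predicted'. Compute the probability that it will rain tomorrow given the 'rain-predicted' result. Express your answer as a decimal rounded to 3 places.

Write H for 'it will rain tomorrow'. Prior odds H:¬H = 0.014/0.986 = 0.014199. For the 'rain-predicted' outcome, the likelihood ratio is 0.92/0.232 = 3.9655.
Posterior odds = 0.014199 × 3.9655 = 0.056306, so P(H|E) = 0.056306/(1+0.056306) = 0.053.

P(H | E) ≈ 0.053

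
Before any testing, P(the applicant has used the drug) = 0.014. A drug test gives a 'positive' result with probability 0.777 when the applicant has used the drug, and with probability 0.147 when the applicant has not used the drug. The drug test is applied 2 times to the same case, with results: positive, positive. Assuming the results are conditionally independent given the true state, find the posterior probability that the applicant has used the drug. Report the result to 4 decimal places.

Posterior P(H) ≈ 0.2840

With H the event that the applicant has used the drug, the joint likelihood of the observed sequence is P(data|H) = 0.777·0.777 = 0.60373 and P(data|¬H) = 0.147·0.147 = 0.021609.
Bayes: P(H|data) = 0.014·0.60373 / (0.014·0.60373 + 0.986·0.021609) = 0.0084522/0.029759 = 0.2840.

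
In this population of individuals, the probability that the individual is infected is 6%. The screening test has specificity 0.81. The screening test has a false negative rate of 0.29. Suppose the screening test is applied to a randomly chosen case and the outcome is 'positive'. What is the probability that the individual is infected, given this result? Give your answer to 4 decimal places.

Write H for 'the individual is infected'. Prior odds H:¬H = 0.06/0.94 = 0.063830. For the 'positive' outcome, the likelihood ratio is 0.71/0.19 = 3.7368.
Posterior odds = 0.063830 × 3.7368 = 0.23852, so P(H|E) = 0.23852/(1+0.23852) = 0.1926.

P(H | E) ≈ 0.1926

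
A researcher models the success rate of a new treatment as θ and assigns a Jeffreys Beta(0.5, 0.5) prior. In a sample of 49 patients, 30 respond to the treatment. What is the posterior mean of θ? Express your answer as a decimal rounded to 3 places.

Observing 30 successes and 19 failures updates Beta(0.5, 0.5) by adding the success and failure counts to the two shape parameters: α = 0.5+30 = 30.5, β = 0.5+19 = 19.5.
E[θ | data] = 30.5/(30.5+19.5) = 0.610.

Posterior mean ≈ 0.610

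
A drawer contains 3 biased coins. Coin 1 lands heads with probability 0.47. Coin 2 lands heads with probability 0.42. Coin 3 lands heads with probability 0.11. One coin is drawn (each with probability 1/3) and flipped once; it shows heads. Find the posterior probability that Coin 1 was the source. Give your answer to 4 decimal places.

Posterior probability ≈ 0.4700

P(heads|C1) = 0.47; P(heads|C2) = 0.42; P(heads|C3) = 0.11.
Prior × likelihood for each source: 0.333333·0.47=0.1567, 0.333333·0.42=0.1400, 0.333333·0.11=0.03667. Summing gives P(heads) = 0.33333.
P(Coin 1 | heads) = 0.1567 / 0.33333 = 0.4700.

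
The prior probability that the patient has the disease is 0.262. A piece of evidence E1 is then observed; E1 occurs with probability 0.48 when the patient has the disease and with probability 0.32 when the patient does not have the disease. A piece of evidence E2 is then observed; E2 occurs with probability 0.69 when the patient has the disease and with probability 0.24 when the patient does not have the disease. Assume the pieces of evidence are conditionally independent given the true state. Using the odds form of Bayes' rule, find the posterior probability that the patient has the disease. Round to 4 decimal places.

Prior odds = 0.262/(1−0.262) = 0.35501.
Likelihood ratio for E1 = 0.48/0.32 = 1.5000.
Likelihood ratio for E2 = 0.69/0.24 = 2.8750.
Posterior odds = prior odds × LR₁ × LR₂ = 1.5310.
Posterior probability = odds/(1+odds) = 1.5310/2.5310 = 0.6049.

Posterior probability ≈ 0.6049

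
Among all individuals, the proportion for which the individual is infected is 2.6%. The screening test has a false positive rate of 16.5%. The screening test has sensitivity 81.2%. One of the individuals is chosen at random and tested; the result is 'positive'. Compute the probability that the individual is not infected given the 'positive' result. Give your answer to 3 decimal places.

Write H for 'the individual is infected'. Prior odds H:¬H = 0.026/0.974 = 0.026694. For the 'positive' outcome, the likelihood ratio is 0.812/0.165 = 4.9212.
Posterior odds = 0.026694 × 4.9212 = 0.13137, so P(H|E) = 0.13137/(1+0.13137) = 0.116. Then P(¬H|E) = 1 − 0.116 = 0.884.

P(¬H | E) ≈ 0.884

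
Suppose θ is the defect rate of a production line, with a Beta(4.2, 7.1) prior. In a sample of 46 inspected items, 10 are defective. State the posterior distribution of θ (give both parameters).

Observing 10 successes and 36 failures updates Beta(4.2, 7.1) by adding the success and failure counts to the two shape parameters: α = 4.2+10 = 14.2, β = 7.1+36 = 43.1.

Posterior: Beta(14.2, 43.1)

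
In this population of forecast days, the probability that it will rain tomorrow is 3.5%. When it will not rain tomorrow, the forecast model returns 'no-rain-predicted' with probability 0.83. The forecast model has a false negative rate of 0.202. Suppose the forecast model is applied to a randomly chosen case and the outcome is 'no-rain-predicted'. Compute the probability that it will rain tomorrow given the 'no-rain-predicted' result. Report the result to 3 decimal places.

Write H for 'it will rain tomorrow'. Prior odds H:¬H = 0.035/0.965 = 0.036269. For the 'no-rain-predicted' outcome, the likelihood ratio is 0.202/0.83 = 0.24337.
Posterior odds = 0.036269 × 0.24337 = 0.0088270, so P(H|E) = 0.0088270/(1+0.0088270) = 0.009.

P(H | E) ≈ 0.009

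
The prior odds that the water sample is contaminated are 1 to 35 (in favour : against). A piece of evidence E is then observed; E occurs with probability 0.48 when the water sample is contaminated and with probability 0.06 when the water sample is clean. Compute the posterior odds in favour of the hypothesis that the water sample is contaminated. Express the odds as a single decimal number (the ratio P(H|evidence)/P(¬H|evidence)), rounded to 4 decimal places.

Prior odds = 1/35 = 0.028571. In log-odds, ln(0.028571) = -3.5553.
Add log likelihood ratio: ln(8.0000) = 2.0794.
Posterior log-odds = -1.4759, so posterior odds = exp(-1.4759) = 0.22857.

Posterior odds ≈ 0.2286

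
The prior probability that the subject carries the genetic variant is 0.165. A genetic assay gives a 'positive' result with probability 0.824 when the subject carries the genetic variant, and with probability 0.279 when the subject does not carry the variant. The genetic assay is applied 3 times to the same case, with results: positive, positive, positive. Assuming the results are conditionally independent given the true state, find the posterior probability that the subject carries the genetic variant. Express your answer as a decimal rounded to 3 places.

Let H be the event that the subject carries the genetic variant; start with P(H) = 0.165. P('positive'|H) = 0.824, P('positive'|¬H) = 0.279.
Update on result 1 ('positive'): P(H) ← 0.824·0.1650 / (0.824·0.1650 + 0.279·0.8350) = 0.13596/0.36893 = 0.3685.
Update on result 2 ('positive'): P(H) ← 0.824·0.3685 / (0.824·0.3685 + 0.279·0.6315) = 0.30367/0.47985 = 0.6328.
Update on result 3 ('positive'): P(H) ← 0.824·0.6328 / (0.824·0.6328 + 0.279·0.3672) = 0.52146/0.62390 = 0.8358.

Posterior P(H) ≈ 0.836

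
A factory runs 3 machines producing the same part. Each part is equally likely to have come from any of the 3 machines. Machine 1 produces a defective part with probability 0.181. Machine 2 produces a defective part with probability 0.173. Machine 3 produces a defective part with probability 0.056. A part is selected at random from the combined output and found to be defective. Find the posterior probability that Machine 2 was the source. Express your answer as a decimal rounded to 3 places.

Posterior probability ≈ 0.422

Tabulate prior·likelihood by source: [1] prior 0.333333, lik 0.181, product 0.06033; [2] prior 0.333333, lik 0.173, product 0.05767; [3] prior 0.333333, lik 0.056, product 0.01867.
Normalizing constant = 0.13667; the posterior for Machine 2 is its product over the sum, 0.05767/0.13667 = 0.422.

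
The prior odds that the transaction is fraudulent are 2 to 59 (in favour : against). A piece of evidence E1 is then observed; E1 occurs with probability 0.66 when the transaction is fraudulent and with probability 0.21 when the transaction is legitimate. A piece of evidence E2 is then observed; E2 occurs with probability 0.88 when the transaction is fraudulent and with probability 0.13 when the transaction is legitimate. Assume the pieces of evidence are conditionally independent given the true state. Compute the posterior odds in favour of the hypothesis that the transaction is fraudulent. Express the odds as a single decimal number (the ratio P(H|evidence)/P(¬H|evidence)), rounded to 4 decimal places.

Posterior odds ≈ 0.7212

Prior odds = 2/59 = 0.033898.
Likelihood ratio for E1 = 0.66/0.21 = 3.1429.
Likelihood ratio for E2 = 0.88/0.13 = 6.7692.
Posterior odds = prior odds × LR₁ × LR₂ = 0.72118.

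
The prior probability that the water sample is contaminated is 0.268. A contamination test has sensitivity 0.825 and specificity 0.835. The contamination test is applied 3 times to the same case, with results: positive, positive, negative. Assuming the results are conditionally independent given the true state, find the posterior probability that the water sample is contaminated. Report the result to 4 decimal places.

With H the event that the water sample is contaminated, the joint likelihood of the observed sequence is P(data|H) = 0.825·0.825·0.175 = 0.11911 and P(data|¬H) = 0.165·0.165·0.835 = 0.022733.
Bayes: P(H|data) = 0.268·0.11911 / (0.268·0.11911 + 0.732·0.022733) = 0.031921/0.048562 = 0.6573.

Posterior P(H) ≈ 0.6573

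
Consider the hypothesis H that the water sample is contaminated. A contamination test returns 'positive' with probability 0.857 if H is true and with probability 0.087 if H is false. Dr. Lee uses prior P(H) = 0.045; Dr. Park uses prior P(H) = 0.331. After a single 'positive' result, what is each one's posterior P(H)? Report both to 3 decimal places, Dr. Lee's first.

Dr. Lee: 0.317; Dr. Park: 0.830

P('+'|H) = 0.857, P('+'|¬H) = 0.087.
Dr. Lee: numerator 0.857·0.045 = 0.038565; evidence = 0.038565+0.087·0.955 = 0.12165; posterior = 0.317.
Dr. Park: numerator 0.857·0.331 = 0.28367; evidence = 0.28367+0.087·0.669 = 0.34187; posterior = 0.830.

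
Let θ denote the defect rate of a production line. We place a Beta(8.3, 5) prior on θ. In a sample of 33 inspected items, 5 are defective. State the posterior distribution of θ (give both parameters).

Observing 5 successes and 28 failures updates Beta(8.3, 5) by adding the success and failure counts to the two shape parameters: α = 8.3+5 = 13.3, β = 5+28 = 33.

Posterior: Beta(13.3, 33)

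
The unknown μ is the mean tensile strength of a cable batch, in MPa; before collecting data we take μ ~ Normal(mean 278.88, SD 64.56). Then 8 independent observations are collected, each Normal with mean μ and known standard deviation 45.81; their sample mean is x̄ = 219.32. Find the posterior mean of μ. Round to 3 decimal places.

Prior precision 1/τ₀² = 1/64.56² = 0.00023992; data precision n/σ² = 8/45.81² = 0.00381214.
Posterior precision = 0.00023992 + 0.00381214 = 0.00405207.
Posterior mean = (0.00023992·278.88 + 0.00381214·219.32) / 0.00405207 = 222.847.

Posterior mean ≈ 222.847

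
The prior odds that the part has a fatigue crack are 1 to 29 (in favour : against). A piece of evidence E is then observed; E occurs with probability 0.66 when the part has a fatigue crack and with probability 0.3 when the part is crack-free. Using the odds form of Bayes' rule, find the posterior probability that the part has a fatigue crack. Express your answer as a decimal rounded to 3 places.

Posterior probability ≈ 0.071

Prior odds = 1/29 = 0.034483. In log-odds, ln(0.034483) = -3.3673.
Add log likelihood ratio: ln(2.2000) = 0.78846.
Posterior log-odds = -2.5788, so posterior odds = exp(-2.5788) = 0.075862. Converting, P(H|E) = 0.075862/1.0759 = 0.071.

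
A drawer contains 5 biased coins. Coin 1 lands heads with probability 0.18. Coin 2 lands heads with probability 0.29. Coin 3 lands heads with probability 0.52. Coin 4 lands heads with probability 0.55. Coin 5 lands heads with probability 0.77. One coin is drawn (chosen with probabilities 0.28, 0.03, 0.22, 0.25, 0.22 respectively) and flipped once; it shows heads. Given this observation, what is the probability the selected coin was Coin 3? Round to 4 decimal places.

P(heads|C1) = 0.18; P(heads|C2) = 0.29; P(heads|C3) = 0.52; P(heads|C4) = 0.55; P(heads|C5) = 0.77.
Prior × likelihood for each source: 0.28·0.18=0.05040, 0.03·0.29=0.008700, 0.22·0.52=0.1144, 0.25·0.55=0.1375, 0.22·0.77=0.1694. Summing gives P(heads) = 0.48040.
P(Coin 3 | heads) = 0.1144 / 0.48040 = 0.2381.

Posterior probability ≈ 0.2381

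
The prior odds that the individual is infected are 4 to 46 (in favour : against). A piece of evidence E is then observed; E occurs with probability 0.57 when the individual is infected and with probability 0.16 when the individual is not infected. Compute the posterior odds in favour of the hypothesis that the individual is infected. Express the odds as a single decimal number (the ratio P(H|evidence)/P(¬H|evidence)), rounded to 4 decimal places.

Posterior odds ≈ 0.3098

Prior odds = 4/46 = 0.086957.
Likelihood ratio for E = 0.57/0.16 = 3.5625.
Posterior odds = prior odds × LR = 0.30978.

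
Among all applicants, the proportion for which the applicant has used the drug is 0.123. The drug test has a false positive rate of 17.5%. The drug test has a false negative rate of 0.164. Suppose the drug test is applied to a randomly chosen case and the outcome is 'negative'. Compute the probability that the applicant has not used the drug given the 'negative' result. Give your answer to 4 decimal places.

P(¬H | E) ≈ 0.9729

Write H for 'the applicant has used the drug'. Prior odds H:¬H = 0.123/0.877 = 0.14025. For the 'negative' outcome, the likelihood ratio is 0.164/0.825 = 0.19879.
Posterior odds = 0.14025 × 0.19879 = 0.027880, so P(H|E) = 0.027880/(1+0.027880) = 0.0271. Then P(¬H|E) = 1 − 0.0271 = 0.9729.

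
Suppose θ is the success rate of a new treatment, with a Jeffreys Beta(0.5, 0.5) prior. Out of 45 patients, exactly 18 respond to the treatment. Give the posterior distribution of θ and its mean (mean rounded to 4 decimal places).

Posterior: Beta(18.5, 27.5); mean ≈ 0.4022

Observing 18 successes and 27 failures updates Beta(0.5, 0.5) by adding the success and failure counts to the two shape parameters: α = 0.5+18 = 18.5, β = 0.5+27 = 27.5.
Posterior mean = α/(α+β) = 18.5/46 = 0.4022.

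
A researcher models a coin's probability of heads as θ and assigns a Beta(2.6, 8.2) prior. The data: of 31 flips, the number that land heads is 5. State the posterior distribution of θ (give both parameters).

The binomial likelihood is conjugate to the Beta prior: with 5 successes and 26 failures, the posterior is Beta(2.6+5, 8.2+26) = Beta(7.6, 34.2).

Posterior: Beta(7.6, 34.2)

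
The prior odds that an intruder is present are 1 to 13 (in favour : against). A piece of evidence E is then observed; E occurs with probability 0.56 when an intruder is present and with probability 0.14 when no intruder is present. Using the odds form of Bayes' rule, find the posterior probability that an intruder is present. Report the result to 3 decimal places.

Prior odds = 1/13 = 0.076923.
Likelihood ratio for E = 0.56/0.14 = 4.0000.
Posterior odds = prior odds × LR = 0.30769.
Posterior probability = odds/(1+odds) = 0.30769/1.3077 = 0.235.

Posterior probability ≈ 0.235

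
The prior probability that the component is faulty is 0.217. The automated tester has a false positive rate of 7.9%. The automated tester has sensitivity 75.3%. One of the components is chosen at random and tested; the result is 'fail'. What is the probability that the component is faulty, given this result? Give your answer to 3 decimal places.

Let H be the event that the component is faulty. P(H) = 0.217, so P(¬H) = 0.783. With E the 'fail' result, P(E|H) = 0.753 and P(E|¬H) = 0.079.
P(E) = 0.753·0.217 + 0.079·0.783 = 0.16340 + 0.061857 = 0.22526.
By Bayes' theorem, P(H|E) = 0.16340 / 0.22526 = 0.725.

P(H | E) ≈ 0.725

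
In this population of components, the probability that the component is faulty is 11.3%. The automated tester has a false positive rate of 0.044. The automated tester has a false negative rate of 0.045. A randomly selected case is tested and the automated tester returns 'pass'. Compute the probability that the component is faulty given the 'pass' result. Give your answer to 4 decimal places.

P(H | E) ≈ 0.0060

Let H be the event that the component is faulty. P(H) = 0.113, so P(¬H) = 0.887. With E the 'pass' result, P(E|H) = 0.045 and P(E|¬H) = 0.956.
P(E) = 0.045·0.113 + 0.956·0.887 = 0.0050850 + 0.84797 = 0.85306.
By Bayes' theorem, P(H|E) = 0.0050850 / 0.85306 = 0.0060.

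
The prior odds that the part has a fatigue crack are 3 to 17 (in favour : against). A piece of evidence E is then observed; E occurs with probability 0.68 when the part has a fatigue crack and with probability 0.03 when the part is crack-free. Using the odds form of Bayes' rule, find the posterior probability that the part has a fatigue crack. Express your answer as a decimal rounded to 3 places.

Posterior probability ≈ 0.800

Prior odds = 3/17 = 0.17647.
Likelihood ratio for E = 0.68/0.03 = 22.667.
Posterior odds = prior odds × LR = 4.0000.
Posterior probability = odds/(1+odds) = 4.0000/5.0000 = 0.800.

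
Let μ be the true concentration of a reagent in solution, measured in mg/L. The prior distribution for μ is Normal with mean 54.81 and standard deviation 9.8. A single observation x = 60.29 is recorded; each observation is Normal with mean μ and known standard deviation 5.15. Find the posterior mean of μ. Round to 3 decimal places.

Posterior mean ≈ 59.104

With known σ, the Normal prior is conjugate. Weight on the data is w = (n/σ²)/(n/σ² + 1/τ₀²) = 0.0377038/(0.0377038+0.0104123) = 0.78360.
Posterior mean = w·x̄ + (1−w)·μ₀ = 0.78360·60.29 + 0.21640·54.81 = 59.104.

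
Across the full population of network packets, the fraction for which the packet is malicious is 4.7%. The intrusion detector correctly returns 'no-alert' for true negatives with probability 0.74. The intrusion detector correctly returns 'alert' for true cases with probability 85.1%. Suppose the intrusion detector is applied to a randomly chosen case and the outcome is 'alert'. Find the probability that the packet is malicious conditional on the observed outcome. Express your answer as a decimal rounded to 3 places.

P(H | E) ≈ 0.139

Write H for 'the packet is malicious'. Prior odds H:¬H = 0.047/0.953 = 0.049318. For the 'alert' outcome, the likelihood ratio is 0.851/0.26 = 3.2731.
Posterior odds = 0.049318 × 3.2731 = 0.16142, so P(H|E) = 0.16142/(1+0.16142) = 0.139.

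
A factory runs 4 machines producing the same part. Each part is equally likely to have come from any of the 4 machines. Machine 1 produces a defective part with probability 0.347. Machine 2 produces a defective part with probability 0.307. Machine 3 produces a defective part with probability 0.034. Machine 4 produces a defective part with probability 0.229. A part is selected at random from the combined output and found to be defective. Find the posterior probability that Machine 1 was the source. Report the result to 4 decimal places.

Posterior probability ≈ 0.3784

Tabulate prior·likelihood by source: [1] prior 0.25, lik 0.347, product 0.08675; [2] prior 0.25, lik 0.307, product 0.07675; [3] prior 0.25, lik 0.034, product 0.008500; [4] prior 0.25, lik 0.229, product 0.05725.
Normalizing constant = 0.22925; the posterior for Machine 1 is its product over the sum, 0.08675/0.22925 = 0.3784.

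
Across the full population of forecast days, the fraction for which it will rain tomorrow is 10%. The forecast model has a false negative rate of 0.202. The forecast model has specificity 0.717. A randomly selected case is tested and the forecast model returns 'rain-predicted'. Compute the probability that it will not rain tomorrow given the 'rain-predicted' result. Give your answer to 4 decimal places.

P(¬H | E) ≈ 0.7614

Write H for 'it will rain tomorrow'. Prior odds H:¬H = 0.1/0.9 = 0.11111. For the 'rain-predicted' outcome, the likelihood ratio is 0.798/0.283 = 2.8198.
Posterior odds = 0.11111 × 2.8198 = 0.31331, so P(H|E) = 0.31331/(1+0.31331) = 0.2386. Then P(¬H|E) = 1 − 0.2386 = 0.7614.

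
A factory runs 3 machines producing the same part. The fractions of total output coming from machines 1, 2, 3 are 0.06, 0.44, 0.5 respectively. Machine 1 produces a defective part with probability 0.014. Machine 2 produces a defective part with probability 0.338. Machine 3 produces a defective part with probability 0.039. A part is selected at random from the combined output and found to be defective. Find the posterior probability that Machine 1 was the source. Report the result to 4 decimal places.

P(defective|M1) = 0.014; P(defective|M2) = 0.338; P(defective|M3) = 0.039.
Prior × likelihood for each source: 0.06·0.014=0.0008400, 0.44·0.338=0.1487, 0.5·0.039=0.01950. Summing gives P(defective) = 0.16906.
P(Machine 1 | defective) = 0.0008400 / 0.16906 = 0.0050.

Posterior probability ≈ 0.0050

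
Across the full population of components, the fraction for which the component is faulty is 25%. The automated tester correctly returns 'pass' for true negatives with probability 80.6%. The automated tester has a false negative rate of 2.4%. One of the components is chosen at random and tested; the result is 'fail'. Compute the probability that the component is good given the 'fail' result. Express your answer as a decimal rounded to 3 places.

Let H be the event that the component is faulty. P(H) = 0.25, so P(¬H) = 0.75. With E the 'fail' result, P(E|H) = 0.976 and P(E|¬H) = 0.194.
P(E) = 0.976·0.25 + 0.194·0.75 = 0.24400 + 0.14550 = 0.38950.
By Bayes' theorem, P(H|E) = 0.24400 / 0.38950 = 0.626. Hence P(¬H|E) = 1 − 0.626 = 0.374.

P(¬H | E) ≈ 0.374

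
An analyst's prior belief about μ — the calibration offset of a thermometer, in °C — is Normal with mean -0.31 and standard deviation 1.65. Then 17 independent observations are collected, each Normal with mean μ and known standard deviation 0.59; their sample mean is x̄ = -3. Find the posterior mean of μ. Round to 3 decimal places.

Posterior mean ≈ -2.980

Prior precision 1/τ₀² = 1/1.65² = 0.367309; data precision n/σ² = 17/0.59² = 48.8365.
Posterior precision = 0.367309 + 48.8365 = 49.2039.
Posterior mean = (0.367309·-0.31 + 48.8365·-3) / 49.2039 = -2.980.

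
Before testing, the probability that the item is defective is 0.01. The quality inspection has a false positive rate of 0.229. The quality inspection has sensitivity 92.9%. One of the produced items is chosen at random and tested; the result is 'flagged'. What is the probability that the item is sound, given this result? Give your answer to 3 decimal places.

Write H for 'the item is defective'. Prior odds H:¬H = 0.01/0.99 = 0.010101. For the 'flagged' outcome, the likelihood ratio is 0.929/0.229 = 4.0568.
Posterior odds = 0.010101 × 4.0568 = 0.040977, so P(H|E) = 0.040977/(1+0.040977) = 0.039. Then P(¬H|E) = 1 − 0.039 = 0.961.

P(¬H | E) ≈ 0.961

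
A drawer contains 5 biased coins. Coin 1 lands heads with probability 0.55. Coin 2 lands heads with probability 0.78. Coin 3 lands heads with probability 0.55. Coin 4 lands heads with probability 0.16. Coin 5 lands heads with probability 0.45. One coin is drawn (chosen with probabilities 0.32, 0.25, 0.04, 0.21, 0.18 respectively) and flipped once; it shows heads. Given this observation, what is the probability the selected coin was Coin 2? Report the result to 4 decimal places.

Posterior probability ≈ 0.3842

P(heads|C1) = 0.55; P(heads|C2) = 0.78; P(heads|C3) = 0.55; P(heads|C4) = 0.16; P(heads|C5) = 0.45.
Prior × likelihood for each source: 0.32·0.55=0.1760, 0.25·0.78=0.1950, 0.04·0.55=0.02200, 0.21·0.16=0.03360, 0.18·0.45=0.08100. Summing gives P(heads) = 0.50760.
P(Coin 2 | heads) = 0.1950 / 0.50760 = 0.3842.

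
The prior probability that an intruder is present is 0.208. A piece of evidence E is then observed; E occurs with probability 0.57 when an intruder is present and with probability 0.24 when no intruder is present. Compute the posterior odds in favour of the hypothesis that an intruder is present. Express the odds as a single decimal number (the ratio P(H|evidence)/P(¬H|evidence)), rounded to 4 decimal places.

Prior odds = 0.208/(1−0.208) = 0.26263.
Likelihood ratio for E = 0.57/0.24 = 2.3750.
Posterior odds = prior odds × LR = 0.62374.

Posterior odds ≈ 0.6237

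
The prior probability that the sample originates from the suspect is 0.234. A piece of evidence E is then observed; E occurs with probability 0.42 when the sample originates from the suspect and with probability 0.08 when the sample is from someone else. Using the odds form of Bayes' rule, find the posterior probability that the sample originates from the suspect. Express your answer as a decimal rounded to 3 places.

Prior odds = 0.234/(1−0.234) = 0.30548. In log-odds, ln(0.30548) = -1.1859.
Add log likelihood ratio: ln(5.2500) = 1.6582.
Posterior log-odds = 0.47237, so posterior odds = exp(0.47237) = 1.6038. Converting, P(H|E) = 1.6038/2.6038 = 0.616.

Posterior probability ≈ 0.616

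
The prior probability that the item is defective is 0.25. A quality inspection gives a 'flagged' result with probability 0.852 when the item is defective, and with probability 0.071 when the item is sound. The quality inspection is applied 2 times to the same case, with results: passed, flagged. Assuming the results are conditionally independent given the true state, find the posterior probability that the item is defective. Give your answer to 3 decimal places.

Posterior P(H) ≈ 0.389

With H the event that the item is defective, the joint likelihood of the observed sequence is P(data|H) = 0.148·0.852 = 0.12610 and P(data|¬H) = 0.929·0.071 = 0.065959.
Bayes: P(H|data) = 0.25·0.12610 / (0.25·0.12610 + 0.75·0.065959) = 0.031524/0.080993 = 0.3892.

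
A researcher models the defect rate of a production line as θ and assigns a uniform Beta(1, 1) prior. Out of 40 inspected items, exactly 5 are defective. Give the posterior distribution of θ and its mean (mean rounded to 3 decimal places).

Posterior: Beta(6, 36); mean ≈ 0.143

Observing 5 successes and 35 failures updates Beta(1, 1) by adding the success and failure counts to the two shape parameters: α = 1+5 = 6, β = 1+35 = 36.
Posterior mean = α/(α+β) = 6/42 = 0.143.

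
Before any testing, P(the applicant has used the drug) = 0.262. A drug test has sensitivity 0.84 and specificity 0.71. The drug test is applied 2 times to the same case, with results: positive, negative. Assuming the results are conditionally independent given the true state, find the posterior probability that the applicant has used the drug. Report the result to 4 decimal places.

Posterior P(H) ≈ 0.1881

Let H be the event that the applicant has used the drug; start with P(H) = 0.262. P('positive'|H) = 0.84, P('positive'|¬H) = 0.29.
Update on result 1 ('positive'): P(H) ← 0.84·0.2620 / (0.84·0.2620 + 0.29·0.7380) = 0.22008/0.43410 = 0.5070.
Update on result 2 ('negative'): P(H) ← 0.16·0.5070 / (0.16·0.5070 + 0.71·0.4930) = 0.081117/0.43116 = 0.1881.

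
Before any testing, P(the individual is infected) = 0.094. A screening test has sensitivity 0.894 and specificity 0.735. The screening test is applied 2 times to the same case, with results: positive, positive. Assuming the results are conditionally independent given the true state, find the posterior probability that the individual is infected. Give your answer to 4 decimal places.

With H the event that the individual is infected, the joint likelihood of the observed sequence is P(data|H) = 0.894·0.894 = 0.79924 and P(data|¬H) = 0.265·0.265 = 0.070225.
Bayes: P(H|data) = 0.094·0.79924 / (0.094·0.79924 + 0.906·0.070225) = 0.075128/0.13875 = 0.5415.

Posterior P(H) ≈ 0.5415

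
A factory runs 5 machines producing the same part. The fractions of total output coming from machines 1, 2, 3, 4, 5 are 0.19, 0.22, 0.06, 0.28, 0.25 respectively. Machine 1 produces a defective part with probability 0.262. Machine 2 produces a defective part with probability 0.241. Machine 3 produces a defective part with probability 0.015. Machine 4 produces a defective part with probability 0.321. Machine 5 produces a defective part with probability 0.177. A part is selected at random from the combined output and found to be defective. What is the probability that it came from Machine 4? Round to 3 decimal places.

P(defective|M1) = 0.262; P(defective|M2) = 0.241; P(defective|M3) = 0.015; P(defective|M4) = 0.321; P(defective|M5) = 0.177.
Prior × likelihood for each source: 0.19·0.262=0.04978, 0.22·0.241=0.05302, 0.06·0.015=0.0009000, 0.28·0.321=0.08988, 0.25·0.177=0.04425. Summing gives P(defective) = 0.23783.
P(Machine 4 | defective) = 0.08988 / 0.23783 = 0.378.

Posterior probability ≈ 0.378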